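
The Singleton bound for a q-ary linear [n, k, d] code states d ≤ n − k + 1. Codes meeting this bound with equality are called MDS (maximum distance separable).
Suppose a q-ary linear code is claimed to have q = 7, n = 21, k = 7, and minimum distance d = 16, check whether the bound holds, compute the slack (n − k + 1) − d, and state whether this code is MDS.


Singleton RHS = n − k + 1 = 15, slack = -1, bound violated (no such code; not MDS).

Singleton bound: d ≤ n − k + 1.
Here n = 21, k = 7, so n − k + 1 = 15.
Given d = 16, check d ≤ 15: NO.
Slack = (n − k + 1) − d = -1.
The slack is negative: d = 16 exceeds n − k + 1 = 15 by 1, so the Singleton bound is violated and no linear [21, 7, 16]_7 code can exist. In particular it is not MDS (MDS requires d = n − k + 1 exactly).
Description: the claimed parameters are [21, 7, 16]_7; such a code would be impossible (violates the Singleton bound).


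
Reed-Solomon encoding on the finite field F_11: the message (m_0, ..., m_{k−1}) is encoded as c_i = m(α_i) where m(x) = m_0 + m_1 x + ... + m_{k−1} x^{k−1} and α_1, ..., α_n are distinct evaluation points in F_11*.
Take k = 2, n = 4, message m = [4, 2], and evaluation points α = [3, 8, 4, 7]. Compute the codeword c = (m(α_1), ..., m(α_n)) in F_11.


c = [10, 9, 1, 7]

Message polynomial: m(x) = 4 + 2·x (mod 11).
For each evaluation point α_i, compute m(α_i) mod 11:
  α_1 = 3: Horner steps 2 → 10, so m(3) = 10.
  α_2 = 8: Horner steps 2 → 9, so m(8) = 9.
  α_3 = 4: Horner steps 2 → 1, so m(4) = 1.
  α_4 = 7: Horner steps 2 → 7, so m(7) = 7.
Codeword c = [10, 9, 1, 7] ∈ F_11^4.


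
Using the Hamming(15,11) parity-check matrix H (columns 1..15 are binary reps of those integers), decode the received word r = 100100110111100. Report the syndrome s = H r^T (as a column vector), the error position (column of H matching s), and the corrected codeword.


s = (1, 0, 1, 0)^T, error position = 10, corrected codeword c = 100100110011100

Compute s = H r^T mod 2 one row at a time:
  s_1 = 1 + 0 + 1 + 1 + 1 + 1 + 0 + 0 = 5 ≡ 1 (mod 2).
  s_2 = 1 + 0 + 0 + 1 + 1 + 1 + 0 + 0 = 4 ≡ 0 (mod 2).
  s_3 = 0 + 0 + 0 + 1 + 1 + 1 + 0 + 0 = 3 ≡ 1 (mod 2).
  s_4 = 1 + 0 + 0 + 1 + 0 + 1 + 1 + 0 = 4 ≡ 0 (mod 2).
s = (1, 0, 1, 0)^T — this equals column 10 of H (binary 1010), so error is at position 10.
Correct: flip bit 10 of r = 100100110111100 to get c = 100100110011100.


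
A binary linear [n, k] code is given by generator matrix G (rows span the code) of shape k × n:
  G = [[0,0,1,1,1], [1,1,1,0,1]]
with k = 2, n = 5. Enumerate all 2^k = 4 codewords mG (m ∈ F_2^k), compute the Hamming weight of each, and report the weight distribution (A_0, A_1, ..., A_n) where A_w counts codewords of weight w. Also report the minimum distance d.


Weight distribution: A_0 = 1, A_3 = 2, A_4 = 1. Minimum distance d = 3.

Enumerate all 2^2 = 4 messages m ∈ F_2^2.
For each, compute codeword c = mG in F_2^5, then tally its weight.
  m = 00 → c = 00000, weight = 0.
  m = 10 → c = 00111, weight = 3.
  m = 01 → c = 11101, weight = 4.
  m = 11 → c = 11010, weight = 3.
Tally weights:
  weight 0: 1 codewords.
  weight 3: 2 codewords.
  weight 4: 1 codewords.
Minimum distance d = smallest w > 0 with A_w > 0 = 3.
Sanity: Σ A_w = 4 = 2^2 = 4 ✓.


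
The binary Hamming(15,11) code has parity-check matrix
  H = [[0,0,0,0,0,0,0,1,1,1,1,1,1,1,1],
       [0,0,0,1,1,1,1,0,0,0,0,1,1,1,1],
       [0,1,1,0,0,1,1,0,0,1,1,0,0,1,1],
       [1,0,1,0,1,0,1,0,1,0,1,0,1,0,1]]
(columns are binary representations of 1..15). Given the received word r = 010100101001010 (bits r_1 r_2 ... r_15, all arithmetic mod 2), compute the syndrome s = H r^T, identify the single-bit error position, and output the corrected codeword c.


s = (1, 0, 1, 0)^T, error position = 10, corrected codeword c = 010100101101010

Compute s = H r^T mod 2 one row at a time:
  s_1 = 0 + 1 + 0 + 0 + 1 + 0 + 1 + 0 = 3 ≡ 1 (mod 2).
  s_2 = 1 + 0 + 0 + 1 + 1 + 0 + 1 + 0 = 4 ≡ 0 (mod 2).
  s_3 = 1 + 0 + 0 + 1 + 0 + 0 + 1 + 0 = 3 ≡ 1 (mod 2).
  s_4 = 0 + 0 + 0 + 1 + 1 + 0 + 0 + 0 = 2 ≡ 0 (mod 2).
s = (1, 0, 1, 0)^T — this equals column 10 of H (binary 1010), so error is at position 10.
Correct: flip bit 10 of r = 010100101001010 to get c = 010100101101010.


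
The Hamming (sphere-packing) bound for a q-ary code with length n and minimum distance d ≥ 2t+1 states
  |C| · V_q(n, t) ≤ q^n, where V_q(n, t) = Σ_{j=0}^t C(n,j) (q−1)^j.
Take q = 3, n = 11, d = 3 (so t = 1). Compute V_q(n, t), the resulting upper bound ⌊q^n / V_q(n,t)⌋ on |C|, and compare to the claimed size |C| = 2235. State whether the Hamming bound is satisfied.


V_q(n, t) = 23, q^n = 177147, Hamming bound = 7702, |C| = 2235 ≤ bound (satisfied).

Step 1: Compute V_q(n, t) = Σ_{j=0}^1 C(n, j) (q−1)^j.
  j = 0: C(11,0)·(2)^0 = 1·1 = 1.
  j = 1: C(11,1)·(2)^1 = 11·2 = 22.
  V_q(n, t) = 1 + 22 = 23.
Step 2: q^n = 3^11 = 177147.
Step 3: Hamming bound ⌊q^n / V_q(n,t)⌋ = ⌊177147/23⌋ = 7702.
Step 4: Compare |C| = 2235 to 7702: satisfied.
The claimed |C| lies below the Hamming bound.


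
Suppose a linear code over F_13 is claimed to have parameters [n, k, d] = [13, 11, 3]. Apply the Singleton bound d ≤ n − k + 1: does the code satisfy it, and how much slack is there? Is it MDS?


Singleton RHS = n − k + 1 = 3, slack = 0, bound satisfied, MDS.

Singleton bound: d ≤ n − k + 1.
Here n = 13, k = 11, so n − k + 1 = 3.
Given d = 3, check d ≤ 3: YES.
Slack = (n − k + 1) − d = 0.
The code is MDS (slack = 0).
Description: the claimed parameters are [13, 11, 3]_13; such a code would be MDS (meets Singleton bound).


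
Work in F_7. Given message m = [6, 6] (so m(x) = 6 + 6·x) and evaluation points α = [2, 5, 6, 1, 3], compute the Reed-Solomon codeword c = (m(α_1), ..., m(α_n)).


c = [4, 1, 0, 5, 3]

Message polynomial: m(x) = 6 + 6·x (mod 7).
For each evaluation point α_i, compute m(α_i) mod 7:
  α_1 = 2: Horner steps 6 → 4, so m(2) = 4.
  α_2 = 5: Horner steps 6 → 1, so m(5) = 1.
  α_3 = 6: Horner steps 6 → 0, so m(6) = 0.
  α_4 = 1: Horner steps 6 → 5, so m(1) = 5.
  α_5 = 3: Horner steps 6 → 3, so m(3) = 3.
Codeword c = [4, 1, 0, 5, 3] ∈ F_7^5.


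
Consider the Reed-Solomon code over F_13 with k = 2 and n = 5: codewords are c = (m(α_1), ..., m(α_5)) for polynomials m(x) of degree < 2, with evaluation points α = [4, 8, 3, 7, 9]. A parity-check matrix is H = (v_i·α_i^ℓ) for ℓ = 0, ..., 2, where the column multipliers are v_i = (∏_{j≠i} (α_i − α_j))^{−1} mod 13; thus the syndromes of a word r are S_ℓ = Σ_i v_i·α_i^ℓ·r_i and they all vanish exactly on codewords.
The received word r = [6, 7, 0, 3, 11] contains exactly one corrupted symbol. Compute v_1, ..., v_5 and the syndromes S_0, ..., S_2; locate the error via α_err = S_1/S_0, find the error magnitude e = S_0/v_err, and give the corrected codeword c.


S = (3, 12, 9), error at position 1, error magnitude e = 2, c = [4, 7, 0, 3, 11].

Step 1: column multipliers v_i = (∏_{j≠i}(α_i − α_j))^{−1} mod 13.
  i = 1 (α = 4): (4−8)(4−3)(4−7)(4−9) = (−4)·1·(−3)·(−5) = −60 ≡ 5, so v_1 = 5^{−1} = 8 (mod 13).
  i = 2 (α = 8): (8−4)(8−3)(8−7)(8−9) = 4·5·1·(−1) = −20 ≡ 6, so v_2 = 6^{−1} = 11 (mod 13).
  i = 3 (α = 3): (3−4)(3−8)(3−7)(3−9) = (−1)·(−5)·(−4)·(−6) = 120 ≡ 3, so v_3 = 3^{−1} = 9 (mod 13).
  i = 4 (α = 7): (7−4)(7−8)(7−3)(7−9) = 3·(−1)·4·(−2) = 24 ≡ 11, so v_4 = 11^{−1} = 6 (mod 13).
  i = 5 (α = 9): (9−4)(9−8)(9−3)(9−7) = 5·1·6·2 = 60 ≡ 8, so v_5 = 8^{−1} = 5 (mod 13).
  v = [8, 11, 9, 6, 5].
Step 2: syndromes of r = [6, 7, 0, 3, 11] (all sums mod 13).
  S_0 = Σ v_i r_i = 8·6 + 11·7 + 9·0 + 6·3 + 5·11 = 198 ≡ 3.
  S_1 = Σ v_i α_i r_i = 8·4·6 + 11·8·7 + 9·3·0 + 6·7·3 + 5·9·11 = 1429 ≡ 12.
  α_i^2 mod 13 = [3, 12, 9, 10, 3].
  S_2 = Σ v_i α_i^2 r_i = 8·3·6 + 11·12·7 + 9·9·0 + 6·10·3 + 5·3·11 = 1413 ≡ 9.
  S = (3, 12, 9) ≠ 0, so r is not a codeword (an error is present).
Step 3: locate the error. For a single error e at position i, S_ℓ = v_i·e·α_i^ℓ, so α_err = S_1/S_0.
  S_0^{−1} = 3^{−1} = 9 (mod 13), so α_err = 12·9 = 108 ≡ 4 = α_1. Error position i = 1.
  Consistency check: S_2/S_1 = 9·12 = 108 ≡ 4 = α_err ✓ (single-error assumption holds).
Step 4: error magnitude e = S_0/v_1 = S_0·∏_{j≠1}(α_1 − α_j) = 3·5 = 15 ≡ 2 (mod 13).
Step 5: correct position 1: c_1 = r_1 − e = 6 − 2 ≡ 4 (mod 13). Hence c = [4, 7, 0, 3, 11].
  Check: interpolating c through the α_i gives m(x) = 1 + 4·x (degree < 2) with m(α_i) = c_i for every i, so c is indeed a codeword.


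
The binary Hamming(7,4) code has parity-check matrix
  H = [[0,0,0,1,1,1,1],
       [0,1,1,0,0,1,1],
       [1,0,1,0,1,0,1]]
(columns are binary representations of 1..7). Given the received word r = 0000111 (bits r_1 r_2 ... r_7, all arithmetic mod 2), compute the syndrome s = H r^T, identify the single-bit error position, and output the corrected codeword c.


s = (1, 0, 0)^T, error position = 4, corrected codeword c = 0001111

Compute s = H r^T mod 2 one row at a time:
  s_1 = 0 + 1 + 1 + 1 = 3 ≡ 1 (mod 2).
  s_2 = 0 + 0 + 1 + 1 = 2 ≡ 0 (mod 2).
  s_3 = 0 + 0 + 1 + 1 = 2 ≡ 0 (mod 2).
s = (1, 0, 0)^T — this equals column 4 of H (binary 100), so error is at position 4.
Correct: flip bit 4 of r = 0000111 to get c = 0001111.


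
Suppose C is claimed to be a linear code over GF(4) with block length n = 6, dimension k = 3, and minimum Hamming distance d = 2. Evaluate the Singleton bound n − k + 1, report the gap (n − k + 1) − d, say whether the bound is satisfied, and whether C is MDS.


Singleton RHS = n − k + 1 = 4, slack = 2, bound satisfied, not MDS.

Singleton bound: d ≤ n − k + 1.
Here n = 6, k = 3, so n − k + 1 = 4.
Given d = 2, check d ≤ 4: YES.
Slack = (n − k + 1) − d = 2.
The code is NOT MDS (slack = 2 > 0).
Description: the claimed parameters are [6, 3, 2]_4; such a code would be non-MDS.


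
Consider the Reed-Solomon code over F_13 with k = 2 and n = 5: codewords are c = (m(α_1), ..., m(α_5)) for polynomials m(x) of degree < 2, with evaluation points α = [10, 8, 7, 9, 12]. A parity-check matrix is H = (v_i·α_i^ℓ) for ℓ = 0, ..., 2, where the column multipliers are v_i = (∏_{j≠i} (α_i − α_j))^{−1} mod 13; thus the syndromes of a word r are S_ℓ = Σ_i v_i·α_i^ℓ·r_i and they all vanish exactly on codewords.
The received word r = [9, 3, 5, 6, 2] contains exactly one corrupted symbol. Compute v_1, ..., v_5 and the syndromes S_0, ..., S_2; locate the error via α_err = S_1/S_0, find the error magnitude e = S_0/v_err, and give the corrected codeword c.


S = (11, 12, 6), error at position 3, error magnitude e = 5, c = [9, 3, 0, 6, 2].

Step 1: column multipliers v_i = (∏_{j≠i}(α_i − α_j))^{−1} mod 13.
  i = 1 (α = 10): (10−8)(10−7)(10−9)(10−12) = 2·3·1·(−2) = −12 ≡ 1, so v_1 = 1^{−1} = 1 (mod 13).
  i = 2 (α = 8): (8−10)(8−7)(8−9)(8−12) = (−2)·1·(−1)·(−4) = −8 ≡ 5, so v_2 = 5^{−1} = 8 (mod 13).
  i = 3 (α = 7): (7−10)(7−8)(7−9)(7−12) = (−3)·(−1)·(−2)·(−5) = 30 ≡ 4, so v_3 = 4^{−1} = 10 (mod 13).
  i = 4 (α = 9): (9−10)(9−8)(9−7)(9−12) = (−1)·1·2·(−3) = 6 ≡ 6, so v_4 = 6^{−1} = 11 (mod 13).
  i = 5 (α = 12): (12−10)(12−8)(12−7)(12−9) = 2·4·5·3 = 120 ≡ 3, so v_5 = 3^{−1} = 9 (mod 13).
  v = [1, 8, 10, 11, 9].
Step 2: syndromes of r = [9, 3, 5, 6, 2] (all sums mod 13).
  S_0 = Σ v_i r_i = 1·9 + 8·3 + 10·5 + 11·6 + 9·2 = 167 ≡ 11.
  S_1 = Σ v_i α_i r_i = 1·10·9 + 8·8·3 + 10·7·5 + 11·9·6 + 9·12·2 = 1442 ≡ 12.
  α_i^2 mod 13 = [9, 12, 10, 3, 1].
  S_2 = Σ v_i α_i^2 r_i = 1·9·9 + 8·12·3 + 10·10·5 + 11·3·6 + 9·1·2 = 1085 ≡ 6.
  S = (11, 12, 6) ≠ 0, so r is not a codeword (an error is present).
Step 3: locate the error. For a single error e at position i, S_ℓ = v_i·e·α_i^ℓ, so α_err = S_1/S_0.
  S_0^{−1} = 11^{−1} = 6 (mod 13), so α_err = 12·6 = 72 ≡ 7 = α_3. Error position i = 3.
  Consistency check: S_2/S_1 = 6·12 = 72 ≡ 7 = α_err ✓ (single-error assumption holds).
Step 4: error magnitude e = S_0/v_3 = S_0·∏_{j≠3}(α_3 − α_j) = 11·4 = 44 ≡ 5 (mod 13).
Step 5: correct position 3: c_3 = r_3 − e = 5 − 5 ≡ 0 (mod 13). Hence c = [9, 3, 0, 6, 2].
  Check: interpolating c through the α_i gives m(x) = 5 + 3·x (degree < 2) with m(α_i) = c_i for every i, so c is indeed a codeword.


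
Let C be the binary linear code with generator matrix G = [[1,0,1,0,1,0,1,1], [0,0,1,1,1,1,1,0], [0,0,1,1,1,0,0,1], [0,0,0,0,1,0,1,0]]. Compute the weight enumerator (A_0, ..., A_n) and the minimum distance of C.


Weight distribution: A_0 = 1, A_2 = 1, A_3 = 6, A_4 = 5, A_5 = 2, A_6 = 1. Minimum distance d = 2.

Enumerate all 2^4 = 16 messages m ∈ F_2^4.
For each, compute codeword c = mG in F_2^8, then tally its weight.
  m = 0000 → c = 00000000, weight = 0.
  m = 1000 → c = 10101011, weight = 5.
  m = 0100 → c = 00111110, weight = 5.
  m = 1100 → c = 10010101, weight = 4.
  m = 0010 → c = 00111001, weight = 4.
  m = 1010 → c = 10010010, weight = 3.
  m = 0110 → c = 00000111, weight = 3.
  m = 1110 → c = 10101100, weight = 4.
  m = 0001 → c = 00001010, weight = 2.
  m = 1001 → c = 10100001, weight = 3.
  m = 0101 → c = 00110100, weight = 3.
  m = 1101 → c = 10011111, weight = 6.
  m = 0011 → c = 00110011, weight = 4.
  m = 1011 → c = 10011000, weight = 3.
  m = 0111 → c = 00001101, weight = 3.
  m = 1111 → c = 10100110, weight = 4.
Tally weights:
  weight 0: 1 codewords.
  weight 2: 1 codewords.
  weight 3: 6 codewords.
  weight 4: 5 codewords.
  weight 5: 2 codewords.
  weight 6: 1 codewords.
Minimum distance d = smallest w > 0 with A_w > 0 = 2.
Sanity: Σ A_w = 16 = 2^4 = 16 ✓.


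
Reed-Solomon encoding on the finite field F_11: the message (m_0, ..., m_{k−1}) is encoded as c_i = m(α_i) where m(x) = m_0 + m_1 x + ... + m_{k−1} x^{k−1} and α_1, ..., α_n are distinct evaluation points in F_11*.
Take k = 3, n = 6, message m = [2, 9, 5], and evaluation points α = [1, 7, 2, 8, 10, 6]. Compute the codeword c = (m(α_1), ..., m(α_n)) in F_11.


c = [5, 2, 7, 9, 9, 5]

Message polynomial: m(x) = 2 + 9·x + 5·x^2 (mod 11).
For each evaluation point α_i, compute m(α_i) mod 11:
  α_1 = 1: Horner steps 5 → 3 → 5, so m(1) = 5.
  α_2 = 7: Horner steps 5 → 0 → 2, so m(7) = 2.
  α_3 = 2: Horner steps 5 → 8 → 7, so m(2) = 7.
  α_4 = 8: Horner steps 5 → 5 → 9, so m(8) = 9.
  α_5 = 10: Horner steps 5 → 4 → 9, so m(10) = 9.
  α_6 = 6: Horner steps 5 → 6 → 5, so m(6) = 5.
Codeword c = [5, 2, 7, 9, 9, 5] ∈ F_11^6.


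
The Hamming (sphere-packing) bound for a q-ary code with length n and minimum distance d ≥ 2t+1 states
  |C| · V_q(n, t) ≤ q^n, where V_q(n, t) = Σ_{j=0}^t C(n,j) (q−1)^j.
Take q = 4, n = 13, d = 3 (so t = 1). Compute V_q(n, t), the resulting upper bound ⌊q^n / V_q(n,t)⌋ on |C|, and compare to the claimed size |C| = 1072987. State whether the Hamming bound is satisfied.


V_q(n, t) = 40, q^n = 67108864, Hamming bound = 1677721, |C| = 1072987 ≤ bound (satisfied).

Step 1: Compute V_q(n, t) = Σ_{j=0}^1 C(n, j) (q−1)^j.
  j = 0: C(13,0)·(3)^0 = 1·1 = 1.
  j = 1: C(13,1)·(3)^1 = 13·3 = 39.
  V_q(n, t) = 1 + 39 = 40.
Step 2: q^n = 4^13 = 67108864.
Step 3: Hamming bound ⌊q^n / V_q(n,t)⌋ = ⌊67108864/40⌋ = 1677721.
Step 4: Compare |C| = 1072987 to 1677721: satisfied.
The claimed |C| lies below the Hamming bound.


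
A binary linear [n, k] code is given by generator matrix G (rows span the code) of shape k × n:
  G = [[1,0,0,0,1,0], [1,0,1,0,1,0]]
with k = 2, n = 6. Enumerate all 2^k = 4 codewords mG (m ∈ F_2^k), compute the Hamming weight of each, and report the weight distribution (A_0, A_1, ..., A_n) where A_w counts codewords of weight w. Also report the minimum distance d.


Weight distribution: A_0 = 1, A_1 = 1, A_2 = 1, A_3 = 1. Minimum distance d = 1.

Enumerate all 2^2 = 4 messages m ∈ F_2^2.
For each, compute codeword c = mG in F_2^6, then tally its weight.
  m = 00 → c = 000000, weight = 0.
  m = 10 → c = 100010, weight = 2.
  m = 01 → c = 101010, weight = 3.
  m = 11 → c = 001000, weight = 1.
Tally weights:
  weight 0: 1 codewords.
  weight 1: 1 codewords.
  weight 2: 1 codewords.
  weight 3: 1 codewords.
Minimum distance d = smallest w > 0 with A_w > 0 = 1.
Sanity: Σ A_w = 4 = 2^2 = 4 ✓.


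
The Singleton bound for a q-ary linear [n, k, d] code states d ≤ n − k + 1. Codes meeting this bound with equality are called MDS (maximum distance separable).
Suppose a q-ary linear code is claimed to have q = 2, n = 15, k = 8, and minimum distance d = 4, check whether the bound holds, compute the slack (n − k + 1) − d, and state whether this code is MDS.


Singleton RHS = n − k + 1 = 8, slack = 4, bound satisfied, not MDS.

Singleton bound: d ≤ n − k + 1.
Here n = 15, k = 8, so n − k + 1 = 8.
Given d = 4, check d ≤ 8: YES.
Slack = (n − k + 1) − d = 4.
The code is NOT MDS (slack = 4 > 0).
Description: the claimed parameters are [15, 8, 4]_2; such a code would be non-MDS.


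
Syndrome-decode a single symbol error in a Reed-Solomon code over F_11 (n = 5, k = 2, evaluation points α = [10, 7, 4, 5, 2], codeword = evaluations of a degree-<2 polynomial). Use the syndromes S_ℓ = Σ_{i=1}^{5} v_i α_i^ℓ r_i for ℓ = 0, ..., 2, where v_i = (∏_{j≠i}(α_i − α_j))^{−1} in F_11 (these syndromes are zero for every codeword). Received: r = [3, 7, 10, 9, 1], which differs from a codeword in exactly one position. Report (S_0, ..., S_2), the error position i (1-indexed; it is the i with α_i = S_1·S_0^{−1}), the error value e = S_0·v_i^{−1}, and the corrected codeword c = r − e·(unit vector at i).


S = (2, 9, 2), error at position 1, error magnitude e = 10, c = [4, 7, 10, 9, 1].

Step 1: column multipliers v_i = (∏_{j≠i}(α_i − α_j))^{−1} mod 11.
  i = 1 (α = 10): (10−7)(10−4)(10−5)(10−2) = 3·6·5·8 = 720 ≡ 5, so v_1 = 5^{−1} = 9 (mod 11).
  i = 2 (α = 7): (7−10)(7−4)(7−5)(7−2) = (−3)·3·2·5 = −90 ≡ 9, so v_2 = 9^{−1} = 5 (mod 11).
  i = 3 (α = 4): (4−10)(4−7)(4−5)(4−2) = (−6)·(−3)·(−1)·2 = −36 ≡ 8, so v_3 = 8^{−1} = 7 (mod 11).
  i = 4 (α = 5): (5−10)(5−7)(5−4)(5−2) = (−5)·(−2)·1·3 = 30 ≡ 8, so v_4 = 8^{−1} = 7 (mod 11).
  i = 5 (α = 2): (2−10)(2−7)(2−4)(2−5) = (−8)·(−5)·(−2)·(−3) = 240 ≡ 9, so v_5 = 9^{−1} = 5 (mod 11).
  v = [9, 5, 7, 7, 5].
Step 2: syndromes of r = [3, 7, 10, 9, 1] (all sums mod 11).
  S_0 = Σ v_i r_i = 9·3 + 5·7 + 7·10 + 7·9 + 5·1 = 200 ≡ 2.
  S_1 = Σ v_i α_i r_i = 9·10·3 + 5·7·7 + 7·4·10 + 7·5·9 + 5·2·1 = 1120 ≡ 9.
  α_i^2 mod 11 = [1, 5, 5, 3, 4].
  S_2 = Σ v_i α_i^2 r_i = 9·1·3 + 5·5·7 + 7·5·10 + 7·3·9 + 5·4·1 = 761 ≡ 2.
  S = (2, 9, 2) ≠ 0, so r is not a codeword (an error is present).
Step 3: locate the error. For a single error e at position i, S_ℓ = v_i·e·α_i^ℓ, so α_err = S_1/S_0.
  S_0^{−1} = 2^{−1} = 6 (mod 11), so α_err = 9·6 = 54 ≡ 10 = α_1. Error position i = 1.
  Consistency check: S_2/S_1 = 2·5 = 10 ≡ 10 = α_err ✓ (single-error assumption holds).
Step 4: error magnitude e = S_0/v_1 = S_0·∏_{j≠1}(α_1 − α_j) = 2·5 = 10 ≡ 10 (mod 11).
Step 5: correct position 1: c_1 = r_1 − e = 3 − 10 ≡ 4 (mod 11). Hence c = [4, 7, 10, 9, 1].
  Check: interpolating c through the α_i gives m(x) = 3 + 10·x (degree < 2) with m(α_i) = c_i for every i, so c is indeed a codeword.


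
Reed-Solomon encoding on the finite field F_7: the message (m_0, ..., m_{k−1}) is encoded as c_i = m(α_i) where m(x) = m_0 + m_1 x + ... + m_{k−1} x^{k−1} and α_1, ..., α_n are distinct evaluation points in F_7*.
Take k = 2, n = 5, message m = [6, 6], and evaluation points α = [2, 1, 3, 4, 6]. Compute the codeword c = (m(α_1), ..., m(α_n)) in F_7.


c = [4, 5, 3, 2, 0]

Message polynomial: m(x) = 6 + 6·x (mod 7).
For each evaluation point α_i, compute m(α_i) mod 7:
  α_1 = 2: Horner steps 6 → 4, so m(2) = 4.
  α_2 = 1: Horner steps 6 → 5, so m(1) = 5.
  α_3 = 3: Horner steps 6 → 3, so m(3) = 3.
  α_4 = 4: Horner steps 6 → 2, so m(4) = 2.
  α_5 = 6: Horner steps 6 → 0, so m(6) = 0.
Codeword c = [4, 5, 3, 2, 0] ∈ F_7^5.


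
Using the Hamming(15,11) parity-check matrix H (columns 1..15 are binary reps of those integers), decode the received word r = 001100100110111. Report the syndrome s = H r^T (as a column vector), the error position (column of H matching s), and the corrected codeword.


s = (1, 1, 0, 1)^T, error position = 13, corrected codeword c = 001100100110011

Compute s = H r^T mod 2 one row at a time:
  s_1 = 0 + 0 + 1 + 1 + 0 + 1 + 1 + 1 = 5 ≡ 1 (mod 2).
  s_2 = 1 + 0 + 0 + 1 + 0 + 1 + 1 + 1 = 5 ≡ 1 (mod 2).
  s_3 = 0 + 1 + 0 + 1 + 1 + 1 + 1 + 1 = 6 ≡ 0 (mod 2).
  s_4 = 0 + 1 + 0 + 1 + 0 + 1 + 1 + 1 = 5 ≡ 1 (mod 2).
s = (1, 1, 0, 1)^T — this equals column 13 of H (binary 1101), so error is at position 13.
Correct: flip bit 13 of r = 001100100110111 to get c = 001100100110011.


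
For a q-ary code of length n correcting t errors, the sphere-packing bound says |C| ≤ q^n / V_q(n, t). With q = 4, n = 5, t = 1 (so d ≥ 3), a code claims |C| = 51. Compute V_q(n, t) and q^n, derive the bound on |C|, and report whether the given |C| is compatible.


V_q(n, t) = 16, q^n = 1024, Hamming bound = 64, |C| = 51 ≤ bound (satisfied).

Step 1: Compute V_q(n, t) = Σ_{j=0}^1 C(n, j) (q−1)^j.
  j = 0: C(5,0)·(3)^0 = 1·1 = 1.
  j = 1: C(5,1)·(3)^1 = 5·3 = 15.
  V_q(n, t) = 1 + 15 = 16.
Step 2: q^n = 4^5 = 1024.
Step 3: Hamming bound ⌊q^n / V_q(n,t)⌋ = ⌊1024/16⌋ = 64.
Step 4: Compare |C| = 51 to 64: satisfied.
The claimed |C| lies below the Hamming bound.


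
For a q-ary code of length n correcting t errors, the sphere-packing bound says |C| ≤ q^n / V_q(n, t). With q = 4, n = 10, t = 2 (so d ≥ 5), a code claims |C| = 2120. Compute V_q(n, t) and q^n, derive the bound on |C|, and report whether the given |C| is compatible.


V_q(n, t) = 436, q^n = 1048576, Hamming bound = 2404, |C| = 2120 ≤ bound (satisfied).

Step 1: Compute V_q(n, t) = Σ_{j=0}^2 C(n, j) (q−1)^j.
  j = 0: C(10,0)·(3)^0 = 1·1 = 1.
  j = 1: C(10,1)·(3)^1 = 10·3 = 30.
  j = 2: C(10,2)·(3)^2 = 45·9 = 405.
  V_q(n, t) = 1 + 30 + 405 = 436.
Step 2: q^n = 4^10 = 1048576.
Step 3: Hamming bound ⌊q^n / V_q(n,t)⌋ = ⌊1048576/436⌋ = 2404.
Step 4: Compare |C| = 2120 to 2404: satisfied.
The claimed |C| lies below the Hamming bound.


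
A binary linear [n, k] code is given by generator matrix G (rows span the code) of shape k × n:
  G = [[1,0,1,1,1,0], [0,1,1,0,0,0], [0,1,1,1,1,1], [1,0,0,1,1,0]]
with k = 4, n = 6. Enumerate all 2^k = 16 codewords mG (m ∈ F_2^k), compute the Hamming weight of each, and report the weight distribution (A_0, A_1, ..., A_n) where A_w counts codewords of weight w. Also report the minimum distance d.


Weight distribution: A_0 = 1, A_1 = 2, A_2 = 2, A_3 = 4, A_4 = 5, A_5 = 2. Minimum distance d = 1.

Enumerate all 2^4 = 16 messages m ∈ F_2^4.
For each, compute codeword c = mG in F_2^6, then tally its weight.
  m = 0000 → c = 000000, weight = 0.
  m = 1000 → c = 101110, weight = 4.
  m = 0100 → c = 011000, weight = 2.
  m = 1100 → c = 110110, weight = 4.
  m = 0010 → c = 011111, weight = 5.
  m = 1010 → c = 110001, weight = 3.
  m = 0110 → c = 000111, weight = 3.
  m = 1110 → c = 101001, weight = 3.
  m = 0001 → c = 100110, weight = 3.
  m = 1001 → c = 001000, weight = 1.
  m = 0101 → c = 111110, weight = 5.
  m = 1101 → c = 010000, weight = 1.
  m = 0011 → c = 111001, weight = 4.
  m = 1011 → c = 010111, weight = 4.
  m = 0111 → c = 100001, weight = 2.
  m = 1111 → c = 001111, weight = 4.
Tally weights:
  weight 0: 1 codewords.
  weight 1: 2 codewords.
  weight 2: 2 codewords.
  weight 3: 4 codewords.
  weight 4: 5 codewords.
  weight 5: 2 codewords.
Minimum distance d = smallest w > 0 with A_w > 0 = 1.
Sanity: Σ A_w = 16 = 2^4 = 16 ✓.


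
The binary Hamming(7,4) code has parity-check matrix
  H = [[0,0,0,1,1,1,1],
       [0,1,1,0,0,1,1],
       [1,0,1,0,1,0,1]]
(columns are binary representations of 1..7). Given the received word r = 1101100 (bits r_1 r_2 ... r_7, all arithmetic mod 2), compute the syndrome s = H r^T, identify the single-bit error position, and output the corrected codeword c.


s = (0, 1, 0)^T, error position = 2, corrected codeword c = 1001100

Compute s = H r^T mod 2 one row at a time:
  s_1 = 1 + 1 + 0 + 0 = 2 ≡ 0 (mod 2).
  s_2 = 1 + 0 + 0 + 0 = 1 ≡ 1 (mod 2).
  s_3 = 1 + 0 + 1 + 0 = 2 ≡ 0 (mod 2).
s = (0, 1, 0)^T — this equals column 2 of H (binary 010), so error is at position 2.
Correct: flip bit 2 of r = 1101100 to get c = 1001100.


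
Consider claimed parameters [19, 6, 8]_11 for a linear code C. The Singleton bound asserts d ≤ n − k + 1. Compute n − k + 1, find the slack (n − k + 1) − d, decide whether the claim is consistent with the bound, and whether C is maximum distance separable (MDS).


Singleton RHS = n − k + 1 = 14, slack = 6, bound satisfied, not MDS.

Singleton bound: d ≤ n − k + 1.
Here n = 19, k = 6, so n − k + 1 = 14.
Given d = 8, check d ≤ 14: YES.
Slack = (n − k + 1) − d = 6.
The code is NOT MDS (slack = 6 > 0).
Description: the claimed parameters are [19, 6, 8]_11; such a code would be non-MDS.


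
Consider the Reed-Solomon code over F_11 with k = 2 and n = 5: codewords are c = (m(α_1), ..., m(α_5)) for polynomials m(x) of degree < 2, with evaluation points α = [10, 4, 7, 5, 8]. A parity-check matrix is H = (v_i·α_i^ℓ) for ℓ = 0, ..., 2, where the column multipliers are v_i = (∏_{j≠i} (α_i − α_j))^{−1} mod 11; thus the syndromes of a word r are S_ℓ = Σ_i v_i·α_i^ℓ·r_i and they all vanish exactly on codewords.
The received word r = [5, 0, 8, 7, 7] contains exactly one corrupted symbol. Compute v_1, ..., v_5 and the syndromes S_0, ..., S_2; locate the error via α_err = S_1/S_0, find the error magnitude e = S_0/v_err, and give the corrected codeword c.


S = (10, 6, 8), error at position 4, error magnitude e = 8, c = [5, 0, 8, 10, 7].

Step 1: column multipliers v_i = (∏_{j≠i}(α_i − α_j))^{−1} mod 11.
  i = 1 (α = 10): (10−4)(10−7)(10−5)(10−8) = 6·3·5·2 = 180 ≡ 4, so v_1 = 4^{−1} = 3 (mod 11).
  i = 2 (α = 4): (4−10)(4−7)(4−5)(4−8) = (−6)·(−3)·(−1)·(−4) = 72 ≡ 6, so v_2 = 6^{−1} = 2 (mod 11).
  i = 3 (α = 7): (7−10)(7−4)(7−5)(7−8) = (−3)·3·2·(−1) = 18 ≡ 7, so v_3 = 7^{−1} = 8 (mod 11).
  i = 4 (α = 5): (5−10)(5−4)(5−7)(5−8) = (−5)·1·(−2)·(−3) = −30 ≡ 3, so v_4 = 3^{−1} = 4 (mod 11).
  i = 5 (α = 8): (8−10)(8−4)(8−7)(8−5) = (−2)·4·1·3 = −24 ≡ 9, so v_5 = 9^{−1} = 5 (mod 11).
  v = [3, 2, 8, 4, 5].
Step 2: syndromes of r = [5, 0, 8, 7, 7] (all sums mod 11).
  S_0 = Σ v_i r_i = 3·5 + 2·0 + 8·8 + 4·7 + 5·7 = 142 ≡ 10.
  S_1 = Σ v_i α_i r_i = 3·10·5 + 2·4·0 + 8·7·8 + 4·5·7 + 5·8·7 = 1018 ≡ 6.
  α_i^2 mod 11 = [1, 5, 5, 3, 9].
  S_2 = Σ v_i α_i^2 r_i = 3·1·5 + 2·5·0 + 8·5·8 + 4·3·7 + 5·9·7 = 734 ≡ 8.
  S = (10, 6, 8) ≠ 0, so r is not a codeword (an error is present).
Step 3: locate the error. For a single error e at position i, S_ℓ = v_i·e·α_i^ℓ, so α_err = S_1/S_0.
  S_0^{−1} = 10^{−1} = 10 (mod 11), so α_err = 6·10 = 60 ≡ 5 = α_4. Error position i = 4.
  Consistency check: S_2/S_1 = 8·2 = 16 ≡ 5 = α_err ✓ (single-error assumption holds).
Step 4: error magnitude e = S_0/v_4 = S_0·∏_{j≠4}(α_4 − α_j) = 10·3 = 30 ≡ 8 (mod 11).
Step 5: correct position 4: c_4 = r_4 − e = 7 − 8 ≡ 10 (mod 11). Hence c = [5, 0, 8, 10, 7].
  Check: interpolating c through the α_i gives m(x) = 4 + 10·x (degree < 2) with m(α_i) = c_i for every i, so c is indeed a codeword.


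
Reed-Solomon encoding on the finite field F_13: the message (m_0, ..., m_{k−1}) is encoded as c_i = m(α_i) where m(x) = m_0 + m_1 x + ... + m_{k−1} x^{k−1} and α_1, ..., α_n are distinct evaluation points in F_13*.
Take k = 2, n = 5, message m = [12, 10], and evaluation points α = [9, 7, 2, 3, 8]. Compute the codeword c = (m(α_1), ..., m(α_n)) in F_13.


c = [11, 4, 6, 3, 1]

Message polynomial: m(x) = 12 + 10·x (mod 13).
For each evaluation point α_i, compute m(α_i) mod 13:
  α_1 = 9: Horner steps 10 → 11, so m(9) = 11.
  α_2 = 7: Horner steps 10 → 4, so m(7) = 4.
  α_3 = 2: Horner steps 10 → 6, so m(2) = 6.
  α_4 = 3: Horner steps 10 → 3, so m(3) = 3.
  α_5 = 8: Horner steps 10 → 1, so m(8) = 1.
Codeword c = [11, 4, 6, 3, 1] ∈ F_13^5.


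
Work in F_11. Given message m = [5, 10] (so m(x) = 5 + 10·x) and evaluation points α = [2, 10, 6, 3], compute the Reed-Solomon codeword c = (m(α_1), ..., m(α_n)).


c = [3, 6, 10, 2]

Message polynomial: m(x) = 5 + 10·x (mod 11).
For each evaluation point α_i, compute m(α_i) mod 11:
  α_1 = 2: Horner steps 10 → 3, so m(2) = 3.
  α_2 = 10: Horner steps 10 → 6, so m(10) = 6.
  α_3 = 6: Horner steps 10 → 10, so m(6) = 10.
  α_4 = 3: Horner steps 10 → 2, so m(3) = 2.
Codeword c = [3, 6, 10, 2] ∈ F_11^4.


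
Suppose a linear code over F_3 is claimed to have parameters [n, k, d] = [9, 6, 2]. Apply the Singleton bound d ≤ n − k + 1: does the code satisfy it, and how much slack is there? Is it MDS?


Singleton RHS = n − k + 1 = 4, slack = 2, bound satisfied, not MDS.

Singleton bound: d ≤ n − k + 1.
Here n = 9, k = 6, so n − k + 1 = 4.
Given d = 2, check d ≤ 4: YES.
Slack = (n − k + 1) − d = 2.
The code is NOT MDS (slack = 2 > 0).
Description: the claimed parameters are [9, 6, 2]_3; such a code would be non-MDS.


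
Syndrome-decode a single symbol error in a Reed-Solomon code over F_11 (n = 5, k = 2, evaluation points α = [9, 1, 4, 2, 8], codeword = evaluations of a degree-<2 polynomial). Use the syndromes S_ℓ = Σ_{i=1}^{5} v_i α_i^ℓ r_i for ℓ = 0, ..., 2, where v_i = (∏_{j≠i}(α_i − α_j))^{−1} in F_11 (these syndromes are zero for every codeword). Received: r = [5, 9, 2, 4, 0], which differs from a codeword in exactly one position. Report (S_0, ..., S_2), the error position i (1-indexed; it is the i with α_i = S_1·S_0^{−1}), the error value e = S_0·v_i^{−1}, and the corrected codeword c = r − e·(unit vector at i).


S = (3, 6, 1), error at position 4, error magnitude e = 1, c = [5, 9, 2, 3, 0].

Step 1: column multipliers v_i = (∏_{j≠i}(α_i − α_j))^{−1} mod 11.
  i = 1 (α = 9): (9−1)(9−4)(9−2)(9−8) = 8·5·7·1 = 280 ≡ 5, so v_1 = 5^{−1} = 9 (mod 11).
  i = 2 (α = 1): (1−9)(1−4)(1−2)(1−8) = (−8)·(−3)·(−1)·(−7) = 168 ≡ 3, so v_2 = 3^{−1} = 4 (mod 11).
  i = 3 (α = 4): (4−9)(4−1)(4−2)(4−8) = (−5)·3·2·(−4) = 120 ≡ 10, so v_3 = 10^{−1} = 10 (mod 11).
  i = 4 (α = 2): (2−9)(2−1)(2−4)(2−8) = (−7)·1·(−2)·(−6) = −84 ≡ 4, so v_4 = 4^{−1} = 3 (mod 11).
  i = 5 (α = 8): (8−9)(8−1)(8−4)(8−2) = (−1)·7·4·6 = −168 ≡ 8, so v_5 = 8^{−1} = 7 (mod 11).
  v = [9, 4, 10, 3, 7].
Step 2: syndromes of r = [5, 9, 2, 4, 0] (all sums mod 11).
  S_0 = Σ v_i r_i = 9·5 + 4·9 + 10·2 + 3·4 + 7·0 = 113 ≡ 3.
  S_1 = Σ v_i α_i r_i = 9·9·5 + 4·1·9 + 10·4·2 + 3·2·4 + 7·8·0 = 545 ≡ 6.
  α_i^2 mod 11 = [4, 1, 5, 4, 9].
  S_2 = Σ v_i α_i^2 r_i = 9·4·5 + 4·1·9 + 10·5·2 + 3·4·4 + 7·9·0 = 364 ≡ 1.
  S = (3, 6, 1) ≠ 0, so r is not a codeword (an error is present).
Step 3: locate the error. For a single error e at position i, S_ℓ = v_i·e·α_i^ℓ, so α_err = S_1/S_0.
  S_0^{−1} = 3^{−1} = 4 (mod 11), so α_err = 6·4 = 24 ≡ 2 = α_4. Error position i = 4.
  Consistency check: S_2/S_1 = 1·2 = 2 ≡ 2 = α_err ✓ (single-error assumption holds).
Step 4: error magnitude e = S_0/v_4 = S_0·∏_{j≠4}(α_4 − α_j) = 3·4 = 12 ≡ 1 (mod 11).
Step 5: correct position 4: c_4 = r_4 − e = 4 − 1 ≡ 3 (mod 11). Hence c = [5, 9, 2, 3, 0].
  Check: interpolating c through the α_i gives m(x) = 4 + 5·x (degree < 2) with m(α_i) = c_i for every i, so c is indeed a codeword.


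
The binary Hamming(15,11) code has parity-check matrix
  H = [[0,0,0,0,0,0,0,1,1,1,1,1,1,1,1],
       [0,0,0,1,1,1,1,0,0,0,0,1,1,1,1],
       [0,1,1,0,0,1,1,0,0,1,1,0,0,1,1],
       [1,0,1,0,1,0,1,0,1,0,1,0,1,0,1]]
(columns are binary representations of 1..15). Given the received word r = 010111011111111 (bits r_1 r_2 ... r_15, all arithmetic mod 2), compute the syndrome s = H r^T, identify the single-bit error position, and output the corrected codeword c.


s = (0, 1, 0, 1)^T, error position = 5, corrected codeword c = 010101011111111

Compute s = H r^T mod 2 one row at a time:
  s_1 = 1 + 1 + 1 + 1 + 1 + 1 + 1 + 1 = 8 ≡ 0 (mod 2).
  s_2 = 1 + 1 + 1 + 0 + 1 + 1 + 1 + 1 = 7 ≡ 1 (mod 2).
  s_3 = 1 + 0 + 1 + 0 + 1 + 1 + 1 + 1 = 6 ≡ 0 (mod 2).
  s_4 = 0 + 0 + 1 + 0 + 1 + 1 + 1 + 1 = 5 ≡ 1 (mod 2).
s = (0, 1, 0, 1)^T — this equals column 5 of H (binary 0101), so error is at position 5.
Correct: flip bit 5 of r = 010111011111111 to get c = 010101011111111.


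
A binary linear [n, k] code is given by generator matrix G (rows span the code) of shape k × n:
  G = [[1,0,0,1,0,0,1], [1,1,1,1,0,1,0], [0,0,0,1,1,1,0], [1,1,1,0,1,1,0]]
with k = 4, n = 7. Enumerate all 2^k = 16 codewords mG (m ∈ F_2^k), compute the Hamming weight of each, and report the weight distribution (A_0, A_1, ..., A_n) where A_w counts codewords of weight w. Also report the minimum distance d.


Weight distribution: A_0 = 1, A_1 = 1, A_2 = 1, A_3 = 4, A_4 = 5, A_5 = 3, A_6 = 1. Minimum distance d = 1.

Enumerate all 2^4 = 16 messages m ∈ F_2^4.
For each, compute codeword c = mG in F_2^7, then tally its weight.
  m = 0000 → c = 0000000, weight = 0.
  m = 1000 → c = 1001001, weight = 3.
  m = 0100 → c = 1111010, weight = 5.
  m = 1100 → c = 0110011, weight = 4.
  m = 0010 → c = 0001110, weight = 3.
  m = 1010 → c = 1000111, weight = 4.
  m = 0110 → c = 1110100, weight = 4.
  m = 1110 → c = 0111101, weight = 5.
  m = 0001 → c = 1110110, weight = 5.
  m = 1001 → c = 0111111, weight = 6.
  m = 0101 → c = 0001100, weight = 2.
  m = 1101 → c = 1000101, weight = 3.
  m = 0011 → c = 1111000, weight = 4.
  m = 1011 → c = 0110001, weight = 3.
  m = 0111 → c = 0000010, weight = 1.
  m = 1111 → c = 1001011, weight = 4.
Tally weights:
  weight 0: 1 codewords.
  weight 1: 1 codewords.
  weight 2: 1 codewords.
  weight 3: 4 codewords.
  weight 4: 5 codewords.
  weight 5: 3 codewords.
  weight 6: 1 codewords.
Minimum distance d = smallest w > 0 with A_w > 0 = 1.
Sanity: Σ A_w = 16 = 2^4 = 16 ✓.


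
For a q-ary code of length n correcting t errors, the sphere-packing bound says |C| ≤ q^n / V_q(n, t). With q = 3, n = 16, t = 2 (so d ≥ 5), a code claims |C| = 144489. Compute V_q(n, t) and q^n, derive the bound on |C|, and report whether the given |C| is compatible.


V_q(n, t) = 513, q^n = 43046721, Hamming bound = 83911, |C| = 144489 > bound (violated).

Step 1: Compute V_q(n, t) = Σ_{j=0}^2 C(n, j) (q−1)^j.
  j = 0: C(16,0)·(2)^0 = 1·1 = 1.
  j = 1: C(16,1)·(2)^1 = 16·2 = 32.
  j = 2: C(16,2)·(2)^2 = 120·4 = 480.
  V_q(n, t) = 1 + 32 + 480 = 513.
Step 2: q^n = 3^16 = 43046721.
Step 3: Hamming bound ⌊q^n / V_q(n,t)⌋ = ⌊43046721/513⌋ = 83911.
Step 4: Compare |C| = 144489 to 83911: violated.
The claimed |C| lies above the Hamming bound, so no 3-ary code of length 16 with d ≥ 5 can have 144489 codewords.


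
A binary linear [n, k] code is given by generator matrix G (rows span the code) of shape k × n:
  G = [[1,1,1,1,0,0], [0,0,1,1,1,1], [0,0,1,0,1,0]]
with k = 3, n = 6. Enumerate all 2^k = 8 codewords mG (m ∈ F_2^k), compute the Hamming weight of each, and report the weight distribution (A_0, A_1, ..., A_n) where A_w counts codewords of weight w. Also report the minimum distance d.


Weight distribution: A_0 = 1, A_2 = 2, A_4 = 5. Minimum distance d = 2.

Enumerate all 2^3 = 8 messages m ∈ F_2^3.
For each, compute codeword c = mG in F_2^6, then tally its weight.
  m = 000 → c = 000000, weight = 0.
  m = 100 → c = 111100, weight = 4.
  m = 010 → c = 001111, weight = 4.
  m = 110 → c = 110011, weight = 4.
  m = 001 → c = 001010, weight = 2.
  m = 101 → c = 110110, weight = 4.
  m = 011 → c = 000101, weight = 2.
  m = 111 → c = 111001, weight = 4.
Tally weights:
  weight 0: 1 codewords.
  weight 2: 2 codewords.
  weight 4: 5 codewords.
Minimum distance d = smallest w > 0 with A_w > 0 = 2.
Sanity: Σ A_w = 8 = 2^3 = 8 ✓.


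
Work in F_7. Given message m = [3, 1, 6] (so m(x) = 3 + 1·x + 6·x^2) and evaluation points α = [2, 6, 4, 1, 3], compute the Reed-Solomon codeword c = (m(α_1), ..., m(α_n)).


c = [1, 1, 5, 3, 4]

Message polynomial: m(x) = 3 + 1·x + 6·x^2 (mod 7).
For each evaluation point α_i, compute m(α_i) mod 7:
  α_1 = 2: Horner steps 6 → 6 → 1, so m(2) = 1.
  α_2 = 6: Horner steps 6 → 2 → 1, so m(6) = 1.
  α_3 = 4: Horner steps 6 → 4 → 5, so m(4) = 5.
  α_4 = 1: Horner steps 6 → 0 → 3, so m(1) = 3.
  α_5 = 3: Horner steps 6 → 5 → 4, so m(3) = 4.
Codeword c = [1, 1, 5, 3, 4] ∈ F_7^5.


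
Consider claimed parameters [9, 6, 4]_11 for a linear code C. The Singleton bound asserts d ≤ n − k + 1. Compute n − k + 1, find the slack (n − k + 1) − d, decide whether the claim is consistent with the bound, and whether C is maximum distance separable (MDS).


Singleton RHS = n − k + 1 = 4, slack = 0, bound satisfied, MDS.

Singleton bound: d ≤ n − k + 1.
Here n = 9, k = 6, so n − k + 1 = 4.
Given d = 4, check d ≤ 4: YES.
Slack = (n − k + 1) − d = 0.
The code is MDS (slack = 0).
Description: the claimed parameters are [9, 6, 4]_11; such a code would be MDS (meets Singleton bound).


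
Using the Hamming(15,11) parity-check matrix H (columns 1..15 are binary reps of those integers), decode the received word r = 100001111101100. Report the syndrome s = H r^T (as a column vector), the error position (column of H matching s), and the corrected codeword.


s = (1, 0, 1, 0)^T, error position = 10, corrected codeword c = 100001111001100

Compute s = H r^T mod 2 one row at a time:
  s_1 = 1 + 1 + 1 + 0 + 1 + 1 + 0 + 0 = 5 ≡ 1 (mod 2).
  s_2 = 0 + 0 + 1 + 1 + 1 + 1 + 0 + 0 = 4 ≡ 0 (mod 2).
  s_3 = 0 + 0 + 1 + 1 + 1 + 0 + 0 + 0 = 3 ≡ 1 (mod 2).
  s_4 = 1 + 0 + 0 + 1 + 1 + 0 + 1 + 0 = 4 ≡ 0 (mod 2).
s = (1, 0, 1, 0)^T — this equals column 10 of H (binary 1010), so error is at position 10.
Correct: flip bit 10 of r = 100001111101100 to get c = 100001111001100.


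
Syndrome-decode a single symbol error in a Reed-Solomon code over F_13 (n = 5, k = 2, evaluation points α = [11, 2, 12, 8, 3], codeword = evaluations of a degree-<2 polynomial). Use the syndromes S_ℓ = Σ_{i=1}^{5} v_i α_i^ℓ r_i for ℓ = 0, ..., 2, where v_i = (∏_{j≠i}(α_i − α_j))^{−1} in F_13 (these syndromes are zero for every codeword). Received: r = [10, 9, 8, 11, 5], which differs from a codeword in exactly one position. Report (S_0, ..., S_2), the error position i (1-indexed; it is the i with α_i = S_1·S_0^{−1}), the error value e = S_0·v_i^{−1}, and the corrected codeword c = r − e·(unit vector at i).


S = (10, 6, 1), error at position 1, error magnitude e = 11, c = [12, 9, 8, 11, 5].

Step 1: column multipliers v_i = (∏_{j≠i}(α_i − α_j))^{−1} mod 13.
  i = 1 (α = 11): (11−2)(11−12)(11−8)(11−3) = 9·(−1)·3·8 = −216 ≡ 5, so v_1 = 5^{−1} = 8 (mod 13).
  i = 2 (α = 2): (2−11)(2−12)(2−8)(2−3) = (−9)·(−10)·(−6)·(−1) = 540 ≡ 7, so v_2 = 7^{−1} = 2 (mod 13).
  i = 3 (α = 12): (12−11)(12−2)(12−8)(12−3) = 1·10·4·9 = 360 ≡ 9, so v_3 = 9^{−1} = 3 (mod 13).
  i = 4 (α = 8): (8−11)(8−2)(8−12)(8−3) = (−3)·6·(−4)·5 = 360 ≡ 9, so v_4 = 9^{−1} = 3 (mod 13).
  i = 5 (α = 3): (3−11)(3−2)(3−12)(3−8) = (−8)·1·(−9)·(−5) = −360 ≡ 4, so v_5 = 4^{−1} = 10 (mod 13).
  v = [8, 2, 3, 3, 10].
Step 2: syndromes of r = [10, 9, 8, 11, 5] (all sums mod 13).
  S_0 = Σ v_i r_i = 8·10 + 2·9 + 3·8 + 3·11 + 10·5 = 205 ≡ 10.
  S_1 = Σ v_i α_i r_i = 8·11·10 + 2·2·9 + 3·12·8 + 3·8·11 + 10·3·5 = 1618 ≡ 6.
  α_i^2 mod 13 = [4, 4, 1, 12, 9].
  S_2 = Σ v_i α_i^2 r_i = 8·4·10 + 2·4·9 + 3·1·8 + 3·12·11 + 10·9·5 = 1262 ≡ 1.
  S = (10, 6, 1) ≠ 0, so r is not a codeword (an error is present).
Step 3: locate the error. For a single error e at position i, S_ℓ = v_i·e·α_i^ℓ, so α_err = S_1/S_0.
  S_0^{−1} = 10^{−1} = 4 (mod 13), so α_err = 6·4 = 24 ≡ 11 = α_1. Error position i = 1.
  Consistency check: S_2/S_1 = 1·11 = 11 ≡ 11 = α_err ✓ (single-error assumption holds).
Step 4: error magnitude e = S_0/v_1 = S_0·∏_{j≠1}(α_1 − α_j) = 10·5 = 50 ≡ 11 (mod 13).
Step 5: correct position 1: c_1 = r_1 − e = 10 − 11 ≡ 12 (mod 13). Hence c = [12, 9, 8, 11, 5].
  Check: interpolating c through the α_i gives m(x) = 4 + 9·x (degree < 2) with m(α_i) = c_i for every i, so c is indeed a codeword.
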